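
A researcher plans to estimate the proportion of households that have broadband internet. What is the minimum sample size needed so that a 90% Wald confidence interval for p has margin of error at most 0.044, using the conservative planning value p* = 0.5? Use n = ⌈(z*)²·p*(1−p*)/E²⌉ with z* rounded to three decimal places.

For 90% confidence, z* = 1.645.
p*(1−p*) = 0.50·0.50 = 0.2500.
(z*)²·p*(1−p*)/E² = 2.706025·0.2500/0.001936 = 349.435.
Rounding up, n = 350.

n = 350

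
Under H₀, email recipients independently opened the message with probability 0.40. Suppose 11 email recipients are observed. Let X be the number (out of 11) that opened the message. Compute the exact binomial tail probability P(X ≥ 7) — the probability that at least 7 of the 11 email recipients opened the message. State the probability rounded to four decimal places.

X ~ Binomial(n=11, p=0.40).
P(X ≥ 7) = Σ_{j=7}^{11} C(11,j)·0.40^j·0.60^{11−j}.
= 0.070071 + 0.023357 + 0.005190 + 0.000692 + 0.000042 = 0.0994.

P = 0.0994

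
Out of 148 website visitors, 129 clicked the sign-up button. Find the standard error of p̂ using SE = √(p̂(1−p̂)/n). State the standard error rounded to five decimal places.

SE = 0.02750

The sample proportion is 129/148 = 0.87162.
p̂(1−p̂) = 0.87162·0.12838 = 0.111899.
Dividing by n and taking the root: √0.000756074 = 0.02750.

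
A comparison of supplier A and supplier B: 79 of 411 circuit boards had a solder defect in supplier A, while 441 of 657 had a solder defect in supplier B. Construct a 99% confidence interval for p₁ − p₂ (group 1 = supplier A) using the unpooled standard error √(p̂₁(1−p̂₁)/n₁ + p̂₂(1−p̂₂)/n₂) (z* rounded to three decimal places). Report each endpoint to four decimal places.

p̂₁ = 79/411 = 0.19221, p̂₂ = 441/657 = 0.67123; p̂₁ − p̂₂ = -0.47902.
Unpooled SE = √(p̂₁(1−p̂₁)/n₁ + p̂₂(1−p̂₂)/n₂) = √(0.000377781 + 0.000335889) = 0.026715.
z* = 2.576 at the 99% level. Margin = 2.576·0.026715 = 0.06882.
CI: -0.47902 ± 0.06882 = (-0.5478, -0.4102).

(-0.5478, -0.4102)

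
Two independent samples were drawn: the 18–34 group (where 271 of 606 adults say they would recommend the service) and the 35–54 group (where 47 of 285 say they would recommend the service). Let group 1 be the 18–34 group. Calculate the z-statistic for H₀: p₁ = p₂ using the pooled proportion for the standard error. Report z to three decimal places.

z = 8.203

Sample proportions: p̂₁ = 271/606 = 0.44719 and p̂₂ = 47/285 = 0.16491.
Pooled p̂ = (271+47)/(606+285) = 318/891 = 0.35690.
Pooled SE = √[0.2295231·0.00515894] ≈ 0.034411.
z = (p̂₁ − p̂₂)/SE = (0.44719 − 0.16491)/0.034411 = 0.28228/0.034411 = 8.203.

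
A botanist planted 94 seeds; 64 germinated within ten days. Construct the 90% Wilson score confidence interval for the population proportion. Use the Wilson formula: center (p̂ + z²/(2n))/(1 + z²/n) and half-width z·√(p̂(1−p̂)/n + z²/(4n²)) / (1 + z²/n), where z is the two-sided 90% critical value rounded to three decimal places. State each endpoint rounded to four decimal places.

Here p̂ = 64/94 = 0.68085 and z = 1.645 (z² = 2.706025).
1 + z²/n = 1.028787.
Adjusted center: (0.68085 + z²/(2n))/1.028787 = 0.67579.
Radicand: p̂(1−p̂)/n + z²/(4n²) = 0.002311627 + 0.000076562 = 0.002388189.
Half-width = z·√(radicand)/denom = 1.645·0.048869/1.028787 = 0.07814.
So the interval runs from 0.5977 to 0.7539.

(0.5977, 0.7539)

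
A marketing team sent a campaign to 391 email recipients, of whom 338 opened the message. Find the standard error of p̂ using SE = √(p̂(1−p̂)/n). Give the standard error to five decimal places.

p̂ = 338/391 = 0.86445.
p̂(1−p̂) = 0.86445·0.13555 = 0.117176.
SE = √(0.117176/391) = √0.000299683 = 0.01731.

SE = 0.01731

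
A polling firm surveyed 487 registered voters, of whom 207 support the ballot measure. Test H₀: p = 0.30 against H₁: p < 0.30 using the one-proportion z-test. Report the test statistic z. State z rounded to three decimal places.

z = 6.022

With x = 207 successes in n = 487, p̂ = 0.42505.
Null standard error: √(0.30·0.70/487) = √0.000431211 = 0.020766.
z = (p̂ − p₀)/SE = (0.42505 − 0.30)/0.020766 = 6.022.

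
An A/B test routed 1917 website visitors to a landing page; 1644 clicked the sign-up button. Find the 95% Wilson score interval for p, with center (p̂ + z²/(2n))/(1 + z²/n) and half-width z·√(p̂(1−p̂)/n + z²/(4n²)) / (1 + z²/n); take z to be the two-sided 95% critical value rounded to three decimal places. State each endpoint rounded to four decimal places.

(0.8412, 0.8725)

Here p̂ = 1644/1917 = 0.85759 and z = 1.960 (z² = 3.841600).
1 + z²/n = 1.002004.
Adjusted center: (0.85759 + z²/(2n))/1.002004 = 0.85687.
Radicand: p̂(1−p̂)/n + z²/(4n²) = 0.000063709 + 0.000000261 = 0.000063970.
Half-width = z·√(radicand)/denom = 1.960·0.007998/1.002004 = 0.01564.
Interval: 0.85687 ± 0.01564 → (0.8412, 0.8725).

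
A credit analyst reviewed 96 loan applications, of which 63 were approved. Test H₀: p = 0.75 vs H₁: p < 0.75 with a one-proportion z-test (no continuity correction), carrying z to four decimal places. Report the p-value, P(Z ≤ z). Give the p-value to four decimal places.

p-value = 0.0169

The sample proportion is 63/96 = 0.65625.
Null standard error: √(0.75·0.25/96) = √0.001953125 = 0.044194.
z = (p̂ − p₀)/SE = (63/96 − 0.75)/0.044194 ≈ -2.1213.
From the standard normal, P(Z ≤ z) = 0.0169.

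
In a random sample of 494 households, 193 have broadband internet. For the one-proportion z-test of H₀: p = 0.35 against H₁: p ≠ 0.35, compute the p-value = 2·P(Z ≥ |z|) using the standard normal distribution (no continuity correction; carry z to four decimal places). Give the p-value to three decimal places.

The sample proportion is 193/494 = 0.39069.
SE₀ = √(0.35·0.65/494) = 0.021460.
Test statistic (full precision, shown to 4 dp): z = (193/494 − 0.35)/SE₀ ≈ 1.8960.
p-value = 2·P(Z ≥ |z|) with z = 1.8960 → 0.058.

p-value = 0.058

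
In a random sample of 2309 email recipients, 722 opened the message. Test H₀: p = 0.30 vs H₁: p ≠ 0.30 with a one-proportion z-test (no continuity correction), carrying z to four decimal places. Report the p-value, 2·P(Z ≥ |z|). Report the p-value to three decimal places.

With x = 722 successes in n = 2309, p̂ = 0.31269.
Null standard error: √(0.30·0.70/2309) = √0.000090948 = 0.009537.
Test statistic (full precision, shown to 4 dp): z = (722/2309 − 0.30)/SE₀ ≈ 1.3306.
p-value = 2·P(Z ≥ |z|) with z = 1.3306 → 0.183.

p-value = 0.183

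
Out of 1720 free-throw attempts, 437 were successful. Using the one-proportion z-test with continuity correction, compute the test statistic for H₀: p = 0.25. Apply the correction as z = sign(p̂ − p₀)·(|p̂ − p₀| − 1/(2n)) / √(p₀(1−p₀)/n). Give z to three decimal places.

z = 0.362

p̂ = 437/1720 = 0.25407. p̂ − p₀ = 0.004070.
Continuity correction 1/(2n) = 1/3440 = 0.000291.
Corrected numerator: |0.004070| − 0.000291 = 0.003779.
Under H₀, SE = √(p₀(1−p₀)/n) = √(0.25·0.75/1720) = √0.000109012 = 0.010441.
z = (+)0.003779/0.010441 = 0.362.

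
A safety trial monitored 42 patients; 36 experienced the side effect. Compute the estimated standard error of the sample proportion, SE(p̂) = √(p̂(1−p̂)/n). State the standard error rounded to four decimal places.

With x = 36 successes in n = 42, p̂ = 0.85714.
p̂(1−p̂) = 0.122451.
Dividing by n and taking the root: √0.002915500 = 0.0540.

SE = 0.0540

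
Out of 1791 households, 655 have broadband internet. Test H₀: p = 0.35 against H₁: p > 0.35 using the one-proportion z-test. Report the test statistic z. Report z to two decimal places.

The sample proportion is 655/1791 = 0.36572.
Under H₀, SE = √(p₀(1−p₀)/n) = √(0.35·0.65/1791) = √0.000127024 = 0.011270.
z = (0.36572 − 0.35)/0.011270 = 0.01572/0.011270 = 1.39.

z = 1.39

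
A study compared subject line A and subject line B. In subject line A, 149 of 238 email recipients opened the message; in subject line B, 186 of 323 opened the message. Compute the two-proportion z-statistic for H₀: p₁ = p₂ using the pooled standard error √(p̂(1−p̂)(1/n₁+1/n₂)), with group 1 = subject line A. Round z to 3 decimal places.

p̂₁ = 149/238 = 0.62605, p̂₂ = 186/323 = 0.57585.
Pooling: p̂ = 335/561 = 0.59715.
SE = √[p̂(1−p̂)(1/n₁+1/n₂)] = √[0.59715·0.40285·(1/238+1/323)] ≈ 0.041899.
z = 0.05020/0.041899 = 1.198.

z = 1.198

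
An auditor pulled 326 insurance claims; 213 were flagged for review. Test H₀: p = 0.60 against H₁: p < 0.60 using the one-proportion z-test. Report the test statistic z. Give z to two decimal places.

z = 1.97

Sample proportion p̂ = 213/326 = 0.65337.
Null standard error: √(0.60·0.40/326) = √0.000736196 = 0.027133.
Test statistic: z = 0.05337/0.027133 = 1.97.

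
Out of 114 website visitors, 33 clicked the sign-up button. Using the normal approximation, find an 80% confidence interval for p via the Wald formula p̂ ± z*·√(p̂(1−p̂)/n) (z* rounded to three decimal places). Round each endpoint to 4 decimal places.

The sample proportion is 33/114 = 0.28947.
SE(p̂) = √(0.28947·0.71053/114) = 0.042476.
z* = 1.282 at the 80% level.
Margin = 1.282·0.042476 = 0.05445.
CI: 0.28947 ± 0.05445 = (0.2350, 0.3439).

(0.2350, 0.3439)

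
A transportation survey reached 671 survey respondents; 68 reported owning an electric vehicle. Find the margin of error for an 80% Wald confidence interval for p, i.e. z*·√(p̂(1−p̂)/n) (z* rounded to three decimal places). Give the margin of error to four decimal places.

ME = 0.0149

The sample proportion is 68/671 = 0.10134.
SE = √(p̂(1−p̂)/n) = √(0.091071/671) = 0.011650.
For 80% confidence, z* = 1.282.
Margin of error = z*·SE = 1.282 × 0.011650 = 0.0149.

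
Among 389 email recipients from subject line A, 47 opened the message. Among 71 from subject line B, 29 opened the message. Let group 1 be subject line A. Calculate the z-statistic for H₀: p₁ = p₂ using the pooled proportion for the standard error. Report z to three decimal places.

z = -6.001

p̂₁ = 47/389 = 0.12082, p̂₂ = 29/71 = 0.40845.
Pooling: p̂ = 76/460 = 0.16522.
Pooled SE = √[0.1379206·0.01665520] ≈ 0.047928.
z = -0.28763/0.047928 = -6.001.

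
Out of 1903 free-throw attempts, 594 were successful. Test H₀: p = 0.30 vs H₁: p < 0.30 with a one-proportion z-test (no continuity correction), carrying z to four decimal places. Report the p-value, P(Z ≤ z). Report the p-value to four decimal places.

The sample proportion is 594/1903 = 0.31214.
Null standard error: √(0.30·0.70/1903) = √0.000110352 = 0.010505.
z = (p̂ − p₀)/SE = (594/1903 − 0.30)/0.010505 ≈ 1.1555.
p-value = P(Z ≤ z) with z = 1.1555 → 0.8761.

p-value = 0.8761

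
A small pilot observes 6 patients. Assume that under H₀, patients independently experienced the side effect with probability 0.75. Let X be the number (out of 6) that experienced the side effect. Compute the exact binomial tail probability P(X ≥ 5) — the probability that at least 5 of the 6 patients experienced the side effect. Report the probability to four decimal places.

P = 0.5339

X is binomial with n = 6 and p = 0.75.
P(X ≥ 5) = C(6,5)·0.75^5·0.25^1 + C(6,6)·0.75^6·0.25^0.
= 0.355957 + 0.177979 = 0.5339.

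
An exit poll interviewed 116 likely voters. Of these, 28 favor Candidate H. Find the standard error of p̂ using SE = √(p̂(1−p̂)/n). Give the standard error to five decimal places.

SE = 0.03973

With x = 28 successes in n = 116, p̂ = 0.24138.
p̂(1−p̂) = 0.24138·0.75862 = 0.183116.
Dividing by n and taking the root: √0.001578586 = 0.03973.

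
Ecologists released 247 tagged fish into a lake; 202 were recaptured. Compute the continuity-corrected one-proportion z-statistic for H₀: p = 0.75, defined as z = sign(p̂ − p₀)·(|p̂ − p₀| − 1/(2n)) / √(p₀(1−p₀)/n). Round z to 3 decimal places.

z = 2.388

With x = 202 successes in n = 247, p̂ = 0.81781. p̂ − p₀ = 0.067814.
1/(2n) = 0.002024.
Corrected numerator: |0.067814| − 0.002024 = 0.065790.
Null standard error: √(0.75·0.25/247) = √0.000759109 = 0.027552.
z = +0.065790/0.027552 = 2.388.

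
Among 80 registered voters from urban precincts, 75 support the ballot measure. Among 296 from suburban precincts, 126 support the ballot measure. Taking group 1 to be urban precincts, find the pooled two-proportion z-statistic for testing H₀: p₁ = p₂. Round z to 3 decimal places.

z = 8.143

Sample proportions: p̂₁ = 75/80 = 0.93750 and p̂₂ = 126/296 = 0.42568.
Pooling: p̂ = 201/376 = 0.53457.
Pooled SE = √[0.2488046·0.01587838] ≈ 0.062854.
z = 0.51182/0.062854 = 8.143.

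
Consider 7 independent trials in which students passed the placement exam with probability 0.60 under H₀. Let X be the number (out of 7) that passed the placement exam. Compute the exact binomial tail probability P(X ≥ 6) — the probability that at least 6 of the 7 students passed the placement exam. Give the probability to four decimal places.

X is binomial with n = 7 and p = 0.60.
P(X ≥ 6) = C(7,6)·0.60^6·0.40^1 + C(7,7)·0.60^7·0.40^0.
= 0.130637 + 0.027994 = 0.1586.

P = 0.1586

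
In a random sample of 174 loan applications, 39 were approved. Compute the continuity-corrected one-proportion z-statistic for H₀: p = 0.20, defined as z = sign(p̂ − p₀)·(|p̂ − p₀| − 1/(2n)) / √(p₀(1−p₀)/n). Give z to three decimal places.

Sample proportion p̂ = 39/174 = 0.22414. p̂ − p₀ = 0.024138.
1/(2n) = 0.002874.
Corrected numerator: |0.024138| − 0.002874 = 0.021264.
SE₀ = √(0.20·0.80/174) = 0.030324.
z = +0.021264/0.030324 = 0.701.

z = 0.701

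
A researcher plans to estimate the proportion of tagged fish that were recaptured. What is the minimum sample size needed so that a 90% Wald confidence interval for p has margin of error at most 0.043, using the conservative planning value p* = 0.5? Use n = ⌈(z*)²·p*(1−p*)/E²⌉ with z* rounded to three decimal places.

For 90% confidence, z* = 1.645.
p*(1−p*) = 0.2500.
Required n before rounding: 2.706025 × 0.2500 / 0.043² = 365.877.
Rounding up, n = 366.

n = 366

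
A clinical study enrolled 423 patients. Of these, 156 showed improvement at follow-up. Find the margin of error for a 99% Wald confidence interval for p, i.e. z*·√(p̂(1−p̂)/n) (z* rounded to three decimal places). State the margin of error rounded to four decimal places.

ME = 0.0604

With x = 156 successes in n = 423, p̂ = 0.36879.
SE(p̂) = √(0.36879·0.63121/423) = 0.023459.
For 99% confidence, z* = 2.576.
ME = 2.576·0.023459 = 0.0604.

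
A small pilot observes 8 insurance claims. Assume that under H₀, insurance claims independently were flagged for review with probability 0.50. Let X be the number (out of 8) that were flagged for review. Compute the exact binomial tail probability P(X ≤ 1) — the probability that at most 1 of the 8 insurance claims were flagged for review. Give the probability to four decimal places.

P = 0.0352

X ~ Binomial(n=8, p=0.50).
P(X ≤ 1) = C(8,0)·0.50^0·0.50^8 + C(8,1)·0.50^1·0.50^7.
= 0.003906 + 0.031250 = 0.0352.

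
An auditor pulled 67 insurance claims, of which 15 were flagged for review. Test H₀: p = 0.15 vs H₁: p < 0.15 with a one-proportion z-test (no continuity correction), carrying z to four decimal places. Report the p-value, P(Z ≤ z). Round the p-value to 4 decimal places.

p̂ = 15/67 = 0.22388.
SE₀ = √(0.15·0.85/67) = 0.043623.
z = (p̂ − p₀)/SE = (15/67 − 0.15)/0.043623 ≈ 1.6936.
From the standard normal, P(Z ≤ z) = 0.9548.

p-value = 0.9548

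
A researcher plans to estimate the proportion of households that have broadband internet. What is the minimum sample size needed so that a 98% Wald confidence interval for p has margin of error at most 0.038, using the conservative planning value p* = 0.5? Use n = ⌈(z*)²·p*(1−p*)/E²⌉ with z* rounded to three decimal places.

The 98% critical value is z* = 2.326.
p*(1−p*) = 0.2500.
Required n before rounding: 5.410276 × 0.2500 / 0.038² = 936.682.
⌈936.682⌉ = 937.

n = 937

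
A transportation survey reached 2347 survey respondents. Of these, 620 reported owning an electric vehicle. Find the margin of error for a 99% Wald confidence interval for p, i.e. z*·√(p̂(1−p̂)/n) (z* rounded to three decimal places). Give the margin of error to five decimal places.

With x = 620 successes in n = 2347, p̂ = 0.26417.
Standard error of p̂: √(0.194383/2347) = √0.000082822 = 0.009101.
The 99% critical value is z* = 2.576.
So ME = 0.02344.

ME = 0.02344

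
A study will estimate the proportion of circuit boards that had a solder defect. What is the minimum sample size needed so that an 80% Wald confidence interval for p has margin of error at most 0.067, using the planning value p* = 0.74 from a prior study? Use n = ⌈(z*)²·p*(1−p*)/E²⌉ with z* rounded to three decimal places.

z* = 1.282 at the 80% level.
p*(1−p*) = 0.1924.
Required n before rounding: 1.643524 × 0.1924 / 0.067² = 70.442.
⌈70.442⌉ = 71.

n = 71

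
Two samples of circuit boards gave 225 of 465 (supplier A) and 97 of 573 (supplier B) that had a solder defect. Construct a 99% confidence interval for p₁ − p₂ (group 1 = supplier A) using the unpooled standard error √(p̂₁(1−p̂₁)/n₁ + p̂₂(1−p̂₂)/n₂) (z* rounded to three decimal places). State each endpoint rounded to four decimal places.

(0.2425, 0.3866)

p̂₁ = 0.48387, p̂₂ = 0.16928, so the observed difference is 0.31459.
Unpooled SE = √(p̂₁(1−p̂₁)/n₁ + p̂₂(1−p̂₂)/n₂) = √(0.000537075 + 0.000245423) = 0.027973.
The 99% critical value is z* = 2.576. Margin = 2.576·0.027973 = 0.07206.
Interval: 0.31459 ± 0.07206 → (0.2425, 0.3866).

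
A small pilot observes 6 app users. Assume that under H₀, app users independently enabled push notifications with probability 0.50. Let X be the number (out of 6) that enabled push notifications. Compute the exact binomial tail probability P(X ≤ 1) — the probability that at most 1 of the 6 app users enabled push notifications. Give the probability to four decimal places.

P = 0.1094

X ~ Binomial(n=6, p=0.50).
P(X ≤ 1) = C(6,0)·0.50^0·0.50^6 + C(6,1)·0.50^1·0.50^5.
= 0.015625 + 0.093750 = 0.1094.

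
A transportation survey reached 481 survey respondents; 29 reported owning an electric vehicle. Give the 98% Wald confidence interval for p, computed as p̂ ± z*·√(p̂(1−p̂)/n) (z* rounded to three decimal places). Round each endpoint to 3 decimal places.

(0.035, 0.086)

With x = 29 successes in n = 481, p̂ = 0.06029.
SE(p̂) = √(0.06029·0.93971/481) = 0.010853.
The 98% critical value is z* = 2.326.
Margin of error: 2.326 × 0.010853 = 0.02524.
CI: 0.06029 ± 0.02524 = (0.035, 0.086).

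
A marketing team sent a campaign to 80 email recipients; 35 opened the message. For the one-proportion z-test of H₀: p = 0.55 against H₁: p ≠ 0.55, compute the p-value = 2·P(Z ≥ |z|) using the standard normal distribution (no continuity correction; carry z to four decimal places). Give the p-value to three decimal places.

With x = 35 successes in n = 80, p̂ = 0.43750.
SE₀ = √(0.55·0.45/80) = 0.055621.
Test statistic (full precision, shown to 4 dp): z = (35/80 − 0.55)/SE₀ ≈ -2.0226.
p-value = 2·P(Z ≥ |z|) with z = -2.0226 → 0.043.

p-value = 0.043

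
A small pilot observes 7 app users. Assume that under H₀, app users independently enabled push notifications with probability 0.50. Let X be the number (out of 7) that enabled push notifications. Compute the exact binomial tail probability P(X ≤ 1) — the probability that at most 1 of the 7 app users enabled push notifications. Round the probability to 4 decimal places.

X is binomial with n = 7 and p = 0.50.
P(X ≤ 1) = C(7,0)·0.50^0·0.50^7 + C(7,1)·0.50^1·0.50^6.
= 0.007812 + 0.054688 = 0.0625.

P = 0.0625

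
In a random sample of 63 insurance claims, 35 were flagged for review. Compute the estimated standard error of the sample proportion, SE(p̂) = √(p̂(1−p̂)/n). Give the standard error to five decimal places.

p̂ = 35/63 = 0.55556.
p̂(1−p̂) = 0.55556·0.44444 = 0.246913.
Dividing by n and taking the root: √0.003919254 = 0.06260.

SE = 0.06260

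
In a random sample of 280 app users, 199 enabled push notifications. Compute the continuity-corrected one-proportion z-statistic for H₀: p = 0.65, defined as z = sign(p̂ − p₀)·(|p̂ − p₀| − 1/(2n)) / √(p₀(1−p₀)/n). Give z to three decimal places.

z = 2.067

Sample proportion p̂ = 199/280 = 0.71071. p̂ − p₀ = 0.060714.
Continuity correction 1/(2n) = 1/560 = 0.001786.
Corrected numerator: |0.060714| − 0.001786 = 0.058928.
SE₀ = √(0.65·0.35/280) = 0.028504.
z = (+)0.058928/0.028504 = 2.067.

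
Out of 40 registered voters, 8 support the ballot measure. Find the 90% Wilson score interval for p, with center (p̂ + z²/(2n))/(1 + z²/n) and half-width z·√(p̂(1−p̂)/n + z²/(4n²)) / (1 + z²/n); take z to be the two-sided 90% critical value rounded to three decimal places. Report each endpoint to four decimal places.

(0.1165, 0.3215)

p̂ = 8/40 = 0.20000; z = 1.645, so z² = 2.706025.
Denominator 1 + z²/n = 1 + 2.706025/40 = 1.067651.
Center = (0.20000 + 0.033825)/1.067651 = 0.21901.
Radicand: p̂(1−p̂)/n + z²/(4n²) = 0.004000000 + 0.000422816 = 0.004422816.
Half-width = 1.645·√0.004422816/1.067651 = 0.10247.
So the interval runs from 0.1165 to 0.3215.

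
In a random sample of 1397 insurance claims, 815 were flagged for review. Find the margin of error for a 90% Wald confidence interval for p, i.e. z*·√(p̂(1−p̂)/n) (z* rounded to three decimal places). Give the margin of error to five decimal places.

With x = 815 successes in n = 1397, p̂ = 0.58339.
Standard error of p̂: √(0.243046/1397) = √0.000173977 = 0.013190.
For 90% confidence, z* = 1.645.
ME = 1.645·0.013190 = 0.02170.

ME = 0.02170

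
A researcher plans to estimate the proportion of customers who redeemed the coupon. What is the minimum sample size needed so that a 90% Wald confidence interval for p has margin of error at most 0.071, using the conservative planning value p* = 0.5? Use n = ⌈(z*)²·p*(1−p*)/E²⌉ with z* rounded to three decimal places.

n = 135

The 90% critical value is z* = 1.645.
p*(1−p*) = 0.2500.
(z*)²·p*(1−p*)/E² = 2.706025·0.2500/0.005041 = 134.201.
⌈134.201⌉ = 135.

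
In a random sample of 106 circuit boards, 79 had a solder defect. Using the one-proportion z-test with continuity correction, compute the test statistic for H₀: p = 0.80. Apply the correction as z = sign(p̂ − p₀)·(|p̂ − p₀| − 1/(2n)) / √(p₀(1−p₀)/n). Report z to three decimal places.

z = -1.287

The sample proportion is 79/106 = 0.74528. p̂ − p₀ = -0.054717.
Continuity correction 1/(2n) = 1/212 = 0.004717.
Corrected numerator: |-0.054717| − 0.004717 = 0.050000.
Null standard error: √(0.80·0.20/106) = √0.001509434 = 0.038851.
z = −0.050000/0.038851 = -1.287.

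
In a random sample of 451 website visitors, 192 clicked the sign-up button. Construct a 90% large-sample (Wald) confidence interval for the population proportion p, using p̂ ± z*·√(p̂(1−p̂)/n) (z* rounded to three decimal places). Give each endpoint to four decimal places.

(0.3874, 0.4640)

Sample proportion p̂ = 192/451 = 0.42572.
SE(p̂) = √(0.42572·0.57428/451) = 0.023283.
The 90% critical value is z* = 1.645.
Margin = 1.645·0.023283 = 0.03830.
Interval: 0.42572 ± 0.03830 → (0.3874, 0.4640).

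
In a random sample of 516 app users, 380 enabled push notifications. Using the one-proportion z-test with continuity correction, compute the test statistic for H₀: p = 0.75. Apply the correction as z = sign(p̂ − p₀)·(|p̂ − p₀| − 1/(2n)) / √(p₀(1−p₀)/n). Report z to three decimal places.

z = -0.661

With x = 380 successes in n = 516, p̂ = 0.73643. p̂ − p₀ = -0.013566.
Continuity correction 1/(2n) = 1/1032 = 0.000969.
Corrected numerator: |-0.013566| − 0.000969 = 0.012597.
SE₀ = √(0.75·0.25/516) = 0.019062.
z = (−)0.012597/0.019062 = -0.661.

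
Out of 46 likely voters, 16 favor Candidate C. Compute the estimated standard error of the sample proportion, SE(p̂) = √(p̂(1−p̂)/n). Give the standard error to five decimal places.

SE = 0.07022

With x = 16 successes in n = 46, p̂ = 0.34783.
p̂(1−p̂) = 0.226844.
SE = √(0.226844/46) = 0.07022.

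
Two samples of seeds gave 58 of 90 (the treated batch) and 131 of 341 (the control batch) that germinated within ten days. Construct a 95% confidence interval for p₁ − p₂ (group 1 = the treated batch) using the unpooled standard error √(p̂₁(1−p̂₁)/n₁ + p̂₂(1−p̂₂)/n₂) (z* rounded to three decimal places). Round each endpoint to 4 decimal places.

p̂₁ = 58/90 = 0.64444, p̂₂ = 131/341 = 0.38416; p̂₁ − p̂₂ = 0.26028.
Unpooled SE = √(p̂₁(1−p̂₁)/n₁ + p̂₂(1−p̂₂)/n₂) = √(0.002545953 + 0.000693789) = 0.056919.
For 95% confidence, z* = 1.960. Margin of error = 0.11156.
CI: 0.26028 ± 0.11156 = (0.1487, 0.3718).

(0.1487, 0.3718)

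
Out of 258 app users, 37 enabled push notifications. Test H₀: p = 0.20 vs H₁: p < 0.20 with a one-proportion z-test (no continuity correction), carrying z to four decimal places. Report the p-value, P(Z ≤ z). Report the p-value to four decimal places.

p-value = 0.0115

Sample proportion p̂ = 37/258 = 0.14341.
SE₀ = √(0.20·0.80/258) = 0.024903.
z = (p̂ − p₀)/SE = (37/258 − 0.20)/0.024903 ≈ -2.2724.
p-value = P(Z ≤ z) with z = -2.2724 → 0.0115.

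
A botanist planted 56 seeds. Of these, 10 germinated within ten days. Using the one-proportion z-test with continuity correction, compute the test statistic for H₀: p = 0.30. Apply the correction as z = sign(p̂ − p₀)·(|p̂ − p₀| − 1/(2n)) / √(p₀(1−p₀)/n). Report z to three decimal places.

z = -1.837

p̂ = 10/56 = 0.17857. p̂ − p₀ = -0.121429.
Continuity correction 1/(2n) = 1/112 = 0.008929.
Corrected numerator: |-0.121429| − 0.008929 = 0.112500.
SE₀ = √(0.30·0.70/56) = 0.061237.
z = (−)0.112500/0.061237 = -1.837.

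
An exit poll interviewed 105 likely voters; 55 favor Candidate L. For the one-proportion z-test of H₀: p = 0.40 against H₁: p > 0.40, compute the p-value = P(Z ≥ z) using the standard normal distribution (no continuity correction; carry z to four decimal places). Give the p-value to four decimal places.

The sample proportion is 55/105 = 0.52381.
Under H₀, SE = √(p₀(1−p₀)/n) = √(0.40·0.60/105) = √0.002285714 = 0.047809.
z = (p̂ − p₀)/SE = (55/105 − 0.40)/0.047809 ≈ 2.5897.
p-value = P(Z ≥ z) with z = 2.5897 → 0.0048.

p-value = 0.0048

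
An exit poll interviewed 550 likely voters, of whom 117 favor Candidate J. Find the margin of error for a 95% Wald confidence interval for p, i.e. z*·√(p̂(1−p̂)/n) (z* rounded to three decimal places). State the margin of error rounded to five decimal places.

ME = 0.03420

Sample proportion p̂ = 117/550 = 0.21273.
Standard error of p̂: √(0.167474/550) = √0.000304499 = 0.017450.
For 95% confidence, z* = 1.960.
ME = 1.960·0.017450 = 0.03420.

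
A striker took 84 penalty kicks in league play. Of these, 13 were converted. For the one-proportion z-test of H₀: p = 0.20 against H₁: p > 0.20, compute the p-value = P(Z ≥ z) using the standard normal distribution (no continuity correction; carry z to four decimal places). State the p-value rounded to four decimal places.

p-value = 0.8500

With x = 13 successes in n = 84, p̂ = 0.15476.
Under H₀, SE = √(p₀(1−p₀)/n) = √(0.20·0.80/84) = √0.001904762 = 0.043644.
z = (p̂ − p₀)/SE = (13/84 − 0.20)/0.043644 ≈ -1.0365.
p-value = P(Z ≥ z) with z = -1.0365 → 0.8500.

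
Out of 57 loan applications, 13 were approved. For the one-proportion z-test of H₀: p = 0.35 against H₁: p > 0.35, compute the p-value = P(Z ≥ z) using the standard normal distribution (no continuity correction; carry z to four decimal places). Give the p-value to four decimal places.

p-value = 0.9732

p̂ = 13/57 = 0.22807.
SE₀ = √(0.35·0.65/57) = 0.063176.
Test statistic (full precision, shown to 4 dp): z = (13/57 − 0.35)/SE₀ ≈ -1.9300.
p-value = P(Z ≥ z) with z = -1.9300 → 0.9732.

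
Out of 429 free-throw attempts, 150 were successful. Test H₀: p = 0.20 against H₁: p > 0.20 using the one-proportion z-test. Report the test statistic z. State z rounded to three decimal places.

Sample proportion p̂ = 150/429 = 0.34965.
Under H₀, SE = √(p₀(1−p₀)/n) = √(0.20·0.80/429) = √0.000372960 = 0.019312.
z = (p̂ − p₀)/SE = (0.34965 − 0.20)/0.019312 = 7.749.

z = 7.749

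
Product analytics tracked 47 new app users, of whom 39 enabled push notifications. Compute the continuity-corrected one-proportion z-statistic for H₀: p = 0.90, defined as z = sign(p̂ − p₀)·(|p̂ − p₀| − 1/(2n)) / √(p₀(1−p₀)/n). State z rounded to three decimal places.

z = -1.361

The sample proportion is 39/47 = 0.82979. p̂ − p₀ = -0.070213.
Continuity correction 1/(2n) = 1/94 = 0.010638.
Corrected numerator: |-0.070213| − 0.010638 = 0.059575.
Null standard error: √(0.90·0.10/47) = √0.001914894 = 0.043759.
z = −0.059575/0.043759 = -1.361.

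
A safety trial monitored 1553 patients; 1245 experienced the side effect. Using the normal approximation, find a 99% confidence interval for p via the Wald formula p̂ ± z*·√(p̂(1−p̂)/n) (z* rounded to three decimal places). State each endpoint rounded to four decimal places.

(0.7756, 0.8277)

With x = 1245 successes in n = 1553, p̂ = 0.80167.
SE(p̂) = √(0.80167·0.19833/1553) = 0.010118.
For 99% confidence, z* = 2.576.
Margin of error: 2.576 × 0.010118 = 0.02606.
CI: 0.80167 ± 0.02606 = (0.7756, 0.8277).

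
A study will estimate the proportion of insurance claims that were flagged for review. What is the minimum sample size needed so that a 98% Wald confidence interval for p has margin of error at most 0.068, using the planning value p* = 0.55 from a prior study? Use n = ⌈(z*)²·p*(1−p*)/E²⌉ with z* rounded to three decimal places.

n = 290

The 98% critical value is z* = 2.326.
p*(1−p*) = 0.2475.
(z*)²·p*(1−p*)/E² = 5.410276·0.2475/0.004624 = 289.585.
Rounding up, n = 290.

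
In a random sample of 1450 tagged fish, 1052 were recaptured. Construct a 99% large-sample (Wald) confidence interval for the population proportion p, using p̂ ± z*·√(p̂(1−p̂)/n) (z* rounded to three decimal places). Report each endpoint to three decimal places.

p̂ = 1052/1450 = 0.72552.
SE = √(p̂(1−p̂)/n) = √(0.199142/1450) = 0.011719.
The 99% critical value is z* = 2.576.
Margin = 2.576·0.011719 = 0.03019.
So the interval runs from 0.695 to 0.756.

(0.695, 0.756)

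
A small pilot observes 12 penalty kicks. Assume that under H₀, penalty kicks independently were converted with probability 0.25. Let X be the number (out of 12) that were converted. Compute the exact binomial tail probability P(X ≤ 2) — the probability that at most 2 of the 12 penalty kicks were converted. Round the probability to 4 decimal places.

X ~ Binomial(n=12, p=0.25).
P(X ≤ 2) = C(12,0)·0.25^0·0.75^12 + C(12,1)·0.25^1·0.75^11 + C(12,2)·0.25^2·0.75^10.
= 0.031676 + 0.126705 + 0.232293 = 0.3907.

P = 0.3907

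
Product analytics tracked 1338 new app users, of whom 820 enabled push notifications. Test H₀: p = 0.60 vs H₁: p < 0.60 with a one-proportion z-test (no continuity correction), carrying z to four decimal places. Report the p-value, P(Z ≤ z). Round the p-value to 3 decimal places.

p-value = 0.831

The sample proportion is 820/1338 = 0.61286.
Null standard error: √(0.60·0.40/1338) = √0.000179372 = 0.013393.
Test statistic (full precision, shown to 4 dp): z = (820/1338 − 0.60)/SE₀ ≈ 0.9598.
From the standard normal, P(Z ≤ z) = 0.831.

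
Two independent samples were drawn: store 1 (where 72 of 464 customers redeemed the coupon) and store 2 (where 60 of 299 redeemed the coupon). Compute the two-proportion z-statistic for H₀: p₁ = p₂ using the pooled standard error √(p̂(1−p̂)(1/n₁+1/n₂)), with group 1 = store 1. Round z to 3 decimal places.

z = -1.622

Sample proportions: p̂₁ = 72/464 = 0.15517 and p̂₂ = 60/299 = 0.20067.
Pooled p̂ = (72+60)/(464+299) = 132/763 = 0.17300.
SE = √[p̂(1−p̂)(1/n₁+1/n₂)] = √[0.17300·0.82700·(1/464+1/299)] ≈ 0.028051.
z = (p̂₁ − p̂₂)/SE = (0.15517 − 0.20067)/0.028051 = -0.04550/0.028051 = -1.622.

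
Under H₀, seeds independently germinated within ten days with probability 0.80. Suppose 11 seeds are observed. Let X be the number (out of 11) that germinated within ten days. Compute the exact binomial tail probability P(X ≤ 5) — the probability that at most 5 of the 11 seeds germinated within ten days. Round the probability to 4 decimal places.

P = 0.0117

X ~ Binomial(n=11, p=0.80).
P(X ≤ 5) = Σ_{j=0}^{5} C(11,j)·0.80^j·0.20^{11−j}.
= 0.000000 + 0.000001 + 0.000018 + 0.000216 + 0.001730 + 0.009689 = 0.0117.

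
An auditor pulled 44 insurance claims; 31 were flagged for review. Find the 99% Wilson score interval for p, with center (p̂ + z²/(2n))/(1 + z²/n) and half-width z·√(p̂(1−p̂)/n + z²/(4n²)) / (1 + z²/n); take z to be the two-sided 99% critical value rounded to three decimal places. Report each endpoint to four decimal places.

(0.5104, 0.8451)

p̂ = 31/44 = 0.70455; z = 2.576, so z² = 6.635776.
1 + z²/n = 1.150813.
Center = (0.70455 + 0.075407)/1.150813 = 0.67774.
Radicand: p̂(1−p̂)/n + z²/(4n²) = 0.004730935 + 0.000856893 = 0.005587828.
Half-width = z·√(radicand)/denom = 2.576·0.074752/1.150813 = 0.16733.
So the interval runs from 0.5104 to 0.8451.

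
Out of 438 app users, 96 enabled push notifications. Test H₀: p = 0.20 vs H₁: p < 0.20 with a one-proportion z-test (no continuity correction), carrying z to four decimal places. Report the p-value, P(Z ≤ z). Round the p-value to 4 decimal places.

p-value = 0.8422

p̂ = 96/438 = 0.21918.
Under H₀, SE = √(p₀(1−p₀)/n) = √(0.20·0.80/438) = √0.000365297 = 0.019113.
z = (p̂ − p₀)/SE = (96/438 − 0.20)/0.019113 ≈ 1.0034.
From the standard normal, P(Z ≤ z) = 0.8422.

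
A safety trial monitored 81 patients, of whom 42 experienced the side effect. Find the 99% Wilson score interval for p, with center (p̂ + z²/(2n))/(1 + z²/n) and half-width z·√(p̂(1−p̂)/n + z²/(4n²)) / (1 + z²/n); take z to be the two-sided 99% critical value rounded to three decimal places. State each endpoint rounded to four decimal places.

p̂ = 42/81 = 0.51852; z = 2.576, so z² = 6.635776.
Denominator 1 + z²/n = 1 + 6.635776/81 = 1.081923.
Adjusted center: (0.51852 + z²/(2n))/1.081923 = 0.51712.
Radicand: p̂(1−p̂)/n + z²/(4n²) = 0.003082186 + 0.000252849 = 0.003335035.
Half-width = z·√(radicand)/denom = 2.576·0.057750/1.081923 = 0.13750.
CI: 0.51712 ± 0.13750 = (0.3796, 0.6546).

(0.3796, 0.6546)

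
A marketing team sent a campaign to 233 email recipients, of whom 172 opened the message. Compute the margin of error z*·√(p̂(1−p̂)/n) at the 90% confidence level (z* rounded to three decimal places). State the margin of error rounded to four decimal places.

ME = 0.0474

p̂ = 172/233 = 0.73820.
SE = √(p̂(1−p̂)/n) = √(0.193262/233) = 0.028800.
For 90% confidence, z* = 1.645.
So ME = 0.0474.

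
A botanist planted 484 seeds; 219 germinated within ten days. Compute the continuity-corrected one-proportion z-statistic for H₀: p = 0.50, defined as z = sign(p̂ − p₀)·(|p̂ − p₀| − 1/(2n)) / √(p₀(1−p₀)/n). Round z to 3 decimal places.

With x = 219 successes in n = 484, p̂ = 0.45248. p̂ − p₀ = -0.047521.
Continuity correction 1/(2n) = 1/968 = 0.001033.
Corrected numerator: |-0.047521| − 0.001033 = 0.046488.
SE₀ = √(0.50·0.50/484) = 0.022727.
z = −0.046488/0.022727 = -2.045.

z = -2.045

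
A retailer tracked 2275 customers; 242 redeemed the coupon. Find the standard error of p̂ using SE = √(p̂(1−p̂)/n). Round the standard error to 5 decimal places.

SE = 0.00646

With x = 242 successes in n = 2275, p̂ = 0.10637.
p̂(1−p̂) = 0.10637·0.89363 = 0.095055.
Dividing by n and taking the root: √0.000041782 = 0.00646.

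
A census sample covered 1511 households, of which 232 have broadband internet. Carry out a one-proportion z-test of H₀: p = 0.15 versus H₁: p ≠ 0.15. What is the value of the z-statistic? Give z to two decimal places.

z = 0.39

With x = 232 successes in n = 1511, p̂ = 0.15354.
Under H₀, SE = √(p₀(1−p₀)/n) = √(0.15·0.85/1511) = √0.000084381 = 0.009186.
z = (p̂ − p₀)/SE = (0.15354 − 0.15)/0.009186 = 0.39.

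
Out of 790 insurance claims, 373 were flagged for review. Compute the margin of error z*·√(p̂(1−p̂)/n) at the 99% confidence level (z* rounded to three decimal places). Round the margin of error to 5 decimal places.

ME = 0.04575

The sample proportion is 373/790 = 0.47215.
SE = √(p̂(1−p̂)/n) = √(0.249224/790) = 0.017762.
The 99% critical value is z* = 2.576.
Margin of error = z*·SE = 2.576 × 0.017762 = 0.04575.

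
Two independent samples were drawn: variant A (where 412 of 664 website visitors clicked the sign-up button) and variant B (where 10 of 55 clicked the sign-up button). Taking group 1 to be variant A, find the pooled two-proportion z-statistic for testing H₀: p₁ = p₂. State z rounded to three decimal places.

p̂₁ = 412/664 = 0.62048, p̂₂ = 10/55 = 0.18182.
Pooling: p̂ = 422/719 = 0.58693.
SE = √[p̂(1−p̂)(1/n₁+1/n₂)] = √[0.58693·0.41307·(1/664+1/55)] ≈ 0.069088.
z = (p̂₁ − p̂₂)/SE = (0.62048 − 0.18182)/0.069088 = 0.43866/0.069088 = 6.349.

z = 6.349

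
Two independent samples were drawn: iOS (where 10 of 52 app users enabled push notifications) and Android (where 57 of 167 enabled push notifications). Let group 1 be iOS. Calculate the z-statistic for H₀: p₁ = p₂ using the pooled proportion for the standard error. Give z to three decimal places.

p̂₁ = 10/52 = 0.19231, p̂₂ = 57/167 = 0.34132.
Pooled p̂ = (10+57)/(52+167) = 67/219 = 0.30594.
Pooled SE = √[0.2123392·0.02521879] ≈ 0.073177.
z = -0.14901/0.073177 = -2.036.

z = -2.036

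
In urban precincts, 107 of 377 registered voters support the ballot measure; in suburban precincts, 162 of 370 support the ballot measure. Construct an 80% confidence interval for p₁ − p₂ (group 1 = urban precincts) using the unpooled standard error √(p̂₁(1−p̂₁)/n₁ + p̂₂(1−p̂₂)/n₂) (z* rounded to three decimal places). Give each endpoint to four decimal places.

p̂₁ = 0.28382, p̂₂ = 0.43784, so the observed difference is -0.15402.
Unpooled SE = √(p̂₁(1−p̂₁)/n₁ + p̂₂(1−p̂₂)/n₂) = √(0.000539167 + 0.000665232) = 0.034704.
The 80% critical value is z* = 1.282. Margin = 1.282·0.034704 = 0.04449.
CI: -0.15402 ± 0.04449 = (-0.1985, -0.1095).

(-0.1985, -0.1095)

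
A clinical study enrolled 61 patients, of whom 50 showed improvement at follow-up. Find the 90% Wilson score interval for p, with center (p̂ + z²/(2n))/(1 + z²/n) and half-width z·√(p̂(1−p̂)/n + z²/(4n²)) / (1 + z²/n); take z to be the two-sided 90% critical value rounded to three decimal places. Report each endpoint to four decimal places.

(0.7257, 0.8865)

Here p̂ = 50/61 = 0.81967 and z = 1.645 (z² = 2.706025).
1 + z²/n = 1.044361.
Center = (0.81967 + 0.022181)/1.044361 = 0.80609.
Radicand: p̂(1−p̂)/n + z²/(4n²) = 0.002423110 + 0.000181808 = 0.002604918.
Half-width = 1.645·√0.002604918/1.044361 = 0.08039.
So the interval runs from 0.7257 to 0.8865.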